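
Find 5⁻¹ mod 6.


Use the extended Euclidean algorithm to write 1 = 5·s + 6·t; then s mod 6 is the inverse.
Euclidean algorithm:
  5 = 0·6 + 5
  6 = 1·5 + 1
  5 = 5·1 + 0
gcd(5,6) = 1
Back-substitution gives: 5·(-1) + 6·(1) = 1
So 5⁻¹ ≡ -1 ≡ 5 (mod 6)
Check: 5 × 5 = 25 ≡ 1 (mod 6) ✓

5⁻¹ ≡ 5 (mod 6)


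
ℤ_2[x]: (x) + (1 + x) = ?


Add coefficients mod 2:
x^0: 0 + 1 = 1 (mod 2)
x^1: 1 + 1 = 0 (mod 2)
Result: 1

f + g = 1


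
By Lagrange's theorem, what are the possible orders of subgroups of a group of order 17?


Lagrange's theorem: |H| divides |G|
|G| = 17
Divisors of 17: 1, 17

Possible subgroup orders: {1, 17}


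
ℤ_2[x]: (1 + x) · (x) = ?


Expand and collect like terms; reduce coefficients mod 2:
x^0: 1·0 = 0 ≡ 0 (mod 2)
x^1: 1·1 + 1·0 = 1 ≡ 1 (mod 2)
x^2: 1·1 = 1 ≡ 1 (mod 2)
Result: x + x^2

f · g = x + x^2


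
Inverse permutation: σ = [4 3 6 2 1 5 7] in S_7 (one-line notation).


To find σ⁻¹, swap domain and range:
σ(1) = 4 → σ⁻¹(4) = 1
σ(2) = 3 → σ⁻¹(3) = 2
σ(3) = 6 → σ⁻¹(6) = 3
σ(4) = 2 → σ⁻¹(2) = 4
σ(5) = 1 → σ⁻¹(1) = 5
σ(6) = 5 → σ⁻¹(5) = 6
σ(7) = 7 → σ⁻¹(7) = 7

σ⁻¹ = [5 4 2 1 6 3 7]


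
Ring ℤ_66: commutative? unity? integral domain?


ℤ_66 is a commutative ring with unity 1; 66 = 2×33 is composite, so 2·33 ≡ 0 gives zero divisors (not an integral domain)
Commutative: Yes
Integral domain: No
Has unity: Yes

ℤ_66: Commutative=Yes, Unity=Yes


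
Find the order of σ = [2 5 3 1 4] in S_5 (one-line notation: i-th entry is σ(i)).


Cycle decomposition: (1 2 5 4)
Cycle lengths: 4
Order = lcm(4) = 4

ord(σ) = 4


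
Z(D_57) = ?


Z(G) = {g ∈ G | gx = xg for all x ∈ G}
For odd n, Z(D_n) = {e}: no nontrivial rotation commutes with all reflections

Z(D_57) = {e}


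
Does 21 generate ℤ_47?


g generates ℤ_n iff gcd(g, n) = 1
gcd(21, 47) = 1
Since gcd = 1, 21 is a generator.

Yes, 21 generates ℤ_47


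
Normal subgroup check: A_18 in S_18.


H = A_18 in S_18
A_18 has index 2 in S_18, and every subgroup of index 2 is normal

Yes, normal subgroup


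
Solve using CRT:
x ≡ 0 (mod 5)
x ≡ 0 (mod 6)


m₁ = 5, m₂ = 6, gcd = 1, so CRT applies. M = m₁·m₂ = 30
Let M₁ = M/m₁ = 6, M₂ = M/m₂ = 5
Find y₁ ≡ M₁⁻¹ (mod m₁): 6⁻¹ ≡ 1 (mod 5)
Find y₂ ≡ M₂⁻¹ (mod m₂): 5⁻¹ ≡ 5 (mod 6)
x = a₁·M₁·y₁ + a₂·M₂·y₂ = 0·6·1 + 0·5·5 = 0
Reduce mod 30: x ≡ 0
Check: 0 mod 5 = 0 ✓, 0 mod 6 = 0 ✓

x ≡ 0 (mod 30)


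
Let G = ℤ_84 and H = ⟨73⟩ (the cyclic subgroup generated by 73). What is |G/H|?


|⟨73⟩| = n / gcd(73, 84) = 84 / 1 = 84
H is normal (ℤ_84 is abelian).
|G/H| = |G| / |H| = 84 / 84 = 1

|G/H| = 1


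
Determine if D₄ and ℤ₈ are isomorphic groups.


Comparing D₄ and ℤ₈:
D₄ is non-abelian, ℤ₈ is abelian

No, D₄ ≇ ℤ₈


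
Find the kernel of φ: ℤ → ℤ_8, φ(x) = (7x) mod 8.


Kernel = preimage of identity
ker(φ) = {x ∈ ℤ : 7x ≡ 0 (mod 8)}. gcd(7,8) = 1, so 7x ≡ 0 (mod 8) ⟺ x ≡ 0 (mod 8/1 = 8). Hence ker(φ) = 8ℤ

ker(φ) = 8ℤ


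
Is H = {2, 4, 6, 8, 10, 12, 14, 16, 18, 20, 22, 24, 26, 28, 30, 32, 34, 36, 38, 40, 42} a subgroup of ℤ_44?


Subgroup test for H = {2, 4, 6, 8, 10, 12, 14, 16, 18, 20, 22, 24, 26, 28, 30, 32, 34, 36, 38, 40, 42} in (ℤ_44, +):
(1) 0 ∈ H? No
(2) Closure: for all a,b ∈ H, (a+b) mod 44 ∈ H? No  [counterexample: 2 + 42 = 0 ∉ H]
(3) Inverses: for all a ∈ H, -a mod 44 ∈ H? Yes

No, H is not a subgroup of ℤ_44


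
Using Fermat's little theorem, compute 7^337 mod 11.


Fermat's little theorem: if p is prime and gcd(a,p)=1, then a^(p-1) ≡ 1 (mod p)
p = 11 is prime, gcd(7,11) = 1
Reduce exponent: 337 mod 10 = 7
So 7^337 ≡ 7^7 (mod 11)
7^7 mod 11 = 6

7^337 ≡ 6 (mod 11)


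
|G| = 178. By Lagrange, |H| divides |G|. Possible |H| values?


Lagrange's theorem: |H| divides |G|
|G| = 178
Divisors of 178: 1, 2, 89, 178

Possible subgroup orders: {1, 2, 89, 178}


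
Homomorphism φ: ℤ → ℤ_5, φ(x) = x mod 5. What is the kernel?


Kernel = preimage of identity
ker(φ) = {x ∈ ℤ : x ≡ 0 (mod 5)} = 5ℤ = {0, ±5, ±10, ...}

ker(φ) = 5ℤ


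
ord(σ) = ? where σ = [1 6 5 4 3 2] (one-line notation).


Cycle decomposition: (2 6) (3 5)
Cycle lengths: 2, 2
Order = lcm(2, 2) = 2

ord(σ) = 2


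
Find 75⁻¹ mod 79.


Use the extended Euclidean algorithm to write 1 = 75·s + 79·t; then s mod 79 is the inverse.
Euclidean algorithm:
  75 = 0·79 + 75
  79 = 1·75 + 4
  75 = 18·4 + 3
  4 = 1·3 + 1
  3 = 3·1 + 0
gcd(75,79) = 1
Back-substitution gives: 75·(-20) + 79·(19) = 1
So 75⁻¹ ≡ -20 ≡ 59 (mod 79)
Check: 75 × 59 = 4425 ≡ 1 (mod 79) ✓

75⁻¹ ≡ 59 (mod 79)


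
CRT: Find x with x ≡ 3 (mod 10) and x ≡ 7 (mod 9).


m₁ = 10, m₂ = 9, gcd = 1, so CRT applies. M = m₁·m₂ = 90
Let M₁ = M/m₁ = 9, M₂ = M/m₂ = 10
Find y₁ ≡ M₁⁻¹ (mod m₁): 9⁻¹ ≡ 9 (mod 10)
Find y₂ ≡ M₂⁻¹ (mod m₂): 10⁻¹ ≡ 1 (mod 9)
x = a₁·M₁·y₁ + a₂·M₂·y₂ = 3·9·9 + 7·10·1 = 313
Reduce mod 90: x ≡ 43
Check: 43 mod 10 = 3 ✓, 43 mod 9 = 7 ✓

x ≡ 43 (mod 90)


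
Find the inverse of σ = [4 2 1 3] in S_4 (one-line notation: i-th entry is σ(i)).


To find σ⁻¹, swap domain and range:
σ(1) = 4 → σ⁻¹(4) = 1
σ(2) = 2 → σ⁻¹(2) = 2
σ(3) = 1 → σ⁻¹(1) = 3
σ(4) = 3 → σ⁻¹(3) = 4

σ⁻¹ = [3 2 4 1]


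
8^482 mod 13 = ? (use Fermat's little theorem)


Fermat's little theorem: if p is prime and gcd(a,p)=1, then a^(p-1) ≡ 1 (mod p)
p = 13 is prime, gcd(8,13) = 1
Reduce exponent: 482 mod 12 = 2
So 8^482 ≡ 8^2 (mod 13)
8^2 mod 13 = 12

8^482 ≡ 12 (mod 13)


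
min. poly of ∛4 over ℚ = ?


∛4 satisfies x³ - 4 = 0, irreducible over ℚ (no rational root; 4 is not a perfect cube)

Minimal polynomial: x³ - 4


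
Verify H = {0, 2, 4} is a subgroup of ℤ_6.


Subgroup test for H = {0, 2, 4} in (ℤ_6, +):
(1) 0 ∈ H? Yes
(2) Closure: for all a,b ∈ H, (a+b) mod 6 ∈ H? Yes
(3) Inverses: for all a ∈ H, -a mod 6 ∈ H? Yes

Yes, H is a subgroup of ℤ_6


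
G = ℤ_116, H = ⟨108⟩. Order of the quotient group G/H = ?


|⟨108⟩| = n / gcd(108, 116) = 116 / 4 = 29
H is normal (ℤ_116 is abelian).
|G/H| = |G| / |H| = 116 / 29 = 4

|G/H| = 4


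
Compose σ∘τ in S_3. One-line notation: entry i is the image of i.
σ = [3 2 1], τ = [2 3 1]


σ∘τ: apply τ first, then σ
1 →τ 2 →σ 2
2 →τ 3 →σ 1
3 →τ 1 →σ 3

σ∘τ = [2 1 3]


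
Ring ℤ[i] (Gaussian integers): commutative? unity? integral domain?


ℤ[i] is a commutative integral domain with unity 1 (in fact a Euclidean domain)
Commutative: Yes
Integral domain: Yes
Has unity: Yes

ℤ[i] (Gaussian integers): Commutative=Yes, Unity=Yes


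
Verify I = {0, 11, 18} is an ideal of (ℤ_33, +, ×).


Check ideal conditions for I = {0, 11, 18} in ℤ_33:
(1) I is an additive subgroup? No
(2) For r ∈ ℤ_33 and a ∈ I: r·a ∈ I? No  [counterexample: r=2, a=11, r·a mod 33 = 22 ∉ I]

No, I is not an ideal of ℤ_33


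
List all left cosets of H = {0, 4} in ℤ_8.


H = {0, 4}, |H| = 2
Number of cosets = |G|/|H| = 8/2 = 4
0 + H = {0, 4}
1 + H = {1, 5}
2 + H = {2, 6}
3 + H = {3, 7}

Cosets: 0+H={0,4}; 1+H={1,5}; 2+H={2,6}; 3+H={3,7}


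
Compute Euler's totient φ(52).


Factor n: 52 = 2^2 × 13
φ(n) = n · ∏(1 - 1/p) over distinct primes p | n
φ(52) = 52 · (1 - 1/2) · (1 - 1/13) = 24

φ(52) = 24


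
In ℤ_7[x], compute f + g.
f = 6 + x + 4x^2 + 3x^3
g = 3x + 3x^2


Add coefficients mod 7:
x^0: 6 + 0 = 6 (mod 7)
x^1: 1 + 3 = 4 (mod 7)
x^2: 4 + 3 = 0 (mod 7)
x^3: 3 + 0 = 3 (mod 7)
Result: 6 + 4x + 3x^3

f + g = 6 + 4x + 3x^3


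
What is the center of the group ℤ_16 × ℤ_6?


Z(G) = {g ∈ G | gx = xg for all x ∈ G}
Direct product of abelian groups is abelian, so Z(G) = G

Z(ℤ_16 × ℤ_6) = ℤ_16 × ℤ_6


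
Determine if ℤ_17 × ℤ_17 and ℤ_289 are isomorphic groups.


Comparing ℤ_17 × ℤ_17 and ℤ_289:
gcd(17,17) = 17 ≠ 1. Max element order in ℤ_17×ℤ_17 is lcm(17,17) = 17 < 289, so it has no element of order 289

No, ℤ_17 × ℤ_17 ≇ ℤ_289


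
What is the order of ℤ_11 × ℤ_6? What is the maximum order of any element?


|ℤ_11 × ℤ_6| = 11 × 6 = 66
Max element order = lcm(11,6) = 66
Cyclic? Yes (gcd=1)

|ℤ_11×ℤ_6| = 66, max element order = 66


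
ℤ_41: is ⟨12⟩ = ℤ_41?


g generates ℤ_n iff gcd(g, n) = 1
gcd(12, 41) = 1
Since gcd = 1, 12 is a generator.

Yes, 12 generates ℤ_41


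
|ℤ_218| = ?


ℤ_n has n elements.

|ℤ_218| = 218


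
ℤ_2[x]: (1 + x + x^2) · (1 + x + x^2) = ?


Expand and collect like terms; reduce coefficients mod 2:
x^0: 1·1 = 1 ≡ 1 (mod 2)
x^1: 1·1 + 1·1 = 2 ≡ 0 (mod 2)
x^2: 1·1 + 1·1 + 1·1 = 3 ≡ 1 (mod 2)
x^3: 1·1 + 1·1 = 2 ≡ 0 (mod 2)
x^4: 1·1 = 1 ≡ 1 (mod 2)
Result: 1 + x^2 + x^4

f · g = 1 + x^2 + x^4


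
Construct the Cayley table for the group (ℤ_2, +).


Elements: {0, 1}
Operation: addition mod 2
Entry (a, b) = (a + b) mod 2

Cayley table:
  | 0 | 1
0 | 0 | 1
1 | 1 | 0


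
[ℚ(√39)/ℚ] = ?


√39 has minimal polynomial x² - 39 (irreducible over ℚ since 39 is squarefree)

[ℚ(√39)/ℚ] = 2


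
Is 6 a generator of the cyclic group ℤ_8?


g generates ℤ_n iff gcd(g, n) = 1
gcd(6, 8) = 2
Since gcd = 2 ≠ 1, ⟨6⟩ has order 4 < 8, so 6 is not a generator.

No, 6 does not generate ℤ_8


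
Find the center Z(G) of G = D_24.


Z(G) = {g ∈ G | gx = xg for all x ∈ G}
For even n, Z(D_n) = {e, r^(n/2)}: the 180° rotation r^12 commutes with every reflection and rotation

Z(D_24) = {e, r^12}


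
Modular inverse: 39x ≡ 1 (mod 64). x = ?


Use the extended Euclidean algorithm to write 1 = 39·s + 64·t; then s mod 64 is the inverse.
Euclidean algorithm:
  39 = 0·64 + 39
  64 = 1·39 + 25
  39 = 1·25 + 14
  25 = 1·14 + 11
  14 = 1·11 + 3
  11 = 3·3 + 2
  3 = 1·2 + 1
  2 = 2·1 + 0
gcd(39,64) = 1
Back-substitution gives: 39·(23) + 64·(-14) = 1
So 39⁻¹ ≡ 23 ≡ 23 (mod 64)
Check: 39 × 23 = 897 ≡ 1 (mod 64) ✓

39⁻¹ ≡ 23 (mod 64)


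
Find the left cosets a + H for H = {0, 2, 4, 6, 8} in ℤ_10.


H = {0, 2, 4, 6, 8}, |H| = 5
Number of cosets = |G|/|H| = 10/5 = 2
0 + H = {0, 2, 4, 6, 8}
1 + H = {1, 3, 5, 7, 9}

Cosets: 0+H={0,2,4,6,8}; 1+H={1,3,5,7,9}


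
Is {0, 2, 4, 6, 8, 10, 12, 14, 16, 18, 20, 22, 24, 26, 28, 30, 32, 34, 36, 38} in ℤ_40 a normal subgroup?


H = {0, 2, 4, 6, 8, 10, 12, 14, 16, 18, 20, 22, 24, 26, 28, 30, 32, 34, 36, 38} in ℤ_40
ℤ_40 is abelian; every subgroup of an abelian group is normal

Yes, normal subgroup


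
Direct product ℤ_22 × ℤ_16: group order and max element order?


|ℤ_22 × ℤ_16| = 22 × 16 = 352
Max element order = lcm(22,16) = 176
Cyclic? No (gcd=2)

|ℤ_22×ℤ_16| = 352, max element order = 176


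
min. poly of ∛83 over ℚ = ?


∛83 satisfies x³ - 83 = 0, irreducible over ℚ (no rational root; 83 is not a perfect cube)

Minimal polynomial: x³ - 83


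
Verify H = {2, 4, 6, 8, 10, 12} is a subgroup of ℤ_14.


Subgroup test for H = {2, 4, 6, 8, 10, 12} in (ℤ_14, +):
(1) 0 ∈ H? No
(2) Closure: for all a,b ∈ H, (a+b) mod 14 ∈ H? No  [counterexample: 2 + 12 = 0 ∉ H]
(3) Inverses: for all a ∈ H, -a mod 14 ∈ H? Yes

No, H is not a subgroup of ℤ_14


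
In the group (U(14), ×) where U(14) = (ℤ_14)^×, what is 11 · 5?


Operation: multiplication mod 14
11 · 5 = (a × b) mod 14 with a = 11, b = 5

11 · 5 = 13


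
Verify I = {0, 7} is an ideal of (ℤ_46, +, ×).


Check ideal conditions for I = {0, 7} in ℤ_46:
(1) I is an additive subgroup? No
(2) For r ∈ ℤ_46 and a ∈ I: r·a ∈ I? No  [counterexample: r=2, a=7, r·a mod 46 = 14 ∉ I]

No, I is not an ideal of ℤ_46


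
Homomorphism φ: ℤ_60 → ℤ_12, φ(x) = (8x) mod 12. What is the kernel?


Kernel = preimage of identity
ker(φ) = {x ∈ ℤ_60 : 8x ≡ 0 (mod 12)}. Since 12 | 60, φ is well-defined. The kernel is the cyclic subgroup ⟨3⟩ of ℤ_60 (order 20), i.e. {0, 3, 6, 9, 12, 15, 18, 21, 24, 27, 30, 33, 36, 39, 42, 45, 48, 51, 54, 57}

ker(φ) = {0, 3, 6, 9, 12, 15, 18, 21, 24, 27, 30, 33, 36, 39, 42, 45, 48, 51, 54, 57}


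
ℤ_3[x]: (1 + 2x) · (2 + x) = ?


Expand and collect like terms; reduce coefficients mod 3:
x^0: 1·2 = 2 ≡ 2 (mod 3)
x^1: 1·1 + 2·2 = 5 ≡ 2 (mod 3)
x^2: 2·1 = 2 ≡ 2 (mod 3)
Result: 2 + 2x + 2x^2

f · g = 2 + 2x + 2x^2


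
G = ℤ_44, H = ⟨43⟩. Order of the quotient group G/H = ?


|⟨43⟩| = n / gcd(43, 44) = 44 / 1 = 44
H is normal (ℤ_44 is abelian).
|G/H| = |G| / |H| = 44 / 44 = 1

|G/H| = 1


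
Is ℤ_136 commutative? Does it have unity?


ℤ_136 is a commutative ring with unity 1; 136 = 2×68 is composite, so 2·68 ≡ 0 gives zero divisors (not an integral domain)
Commutative: Yes
Integral domain: No
Has unity: Yes

ℤ_136: Commutative=Yes, Unity=Yes


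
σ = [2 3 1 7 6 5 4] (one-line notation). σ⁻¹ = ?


To find σ⁻¹, swap domain and range:
σ(1) = 2 → σ⁻¹(2) = 1
σ(2) = 3 → σ⁻¹(3) = 2
σ(3) = 1 → σ⁻¹(1) = 3
σ(4) = 7 → σ⁻¹(7) = 4
σ(5) = 6 → σ⁻¹(6) = 5
σ(6) = 5 → σ⁻¹(5) = 6
σ(7) = 4 → σ⁻¹(4) = 7

σ⁻¹ = [3 1 2 7 6 5 4]


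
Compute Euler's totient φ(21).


φ(n) = count of k ∈ {1,...,n} with gcd(k,n)=1
Coprimes to 21: {1, 2, 4, 5, 8, 10, 11, 13, 16, 17, 19, 20}
Count: 12

φ(21) = 12


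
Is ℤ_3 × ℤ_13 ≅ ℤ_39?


Comparing ℤ_3 × ℤ_13 and ℤ_39:
gcd(3,13) = 1, so ℤ_3 × ℤ_13 ≅ ℤ_39 (CRT)

Yes, ℤ_3 × ℤ_13 ≅ ℤ_39


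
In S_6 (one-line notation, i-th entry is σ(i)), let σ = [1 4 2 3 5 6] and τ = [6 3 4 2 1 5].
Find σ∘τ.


σ∘τ: apply τ first, then σ
1 →τ 6 →σ 6
2 →τ 3 →σ 2
3 →τ 4 →σ 3
4 →τ 2 →σ 4
5 →τ 1 →σ 1
6 →τ 5 →σ 5

σ∘τ = [6 2 3 4 1 5]


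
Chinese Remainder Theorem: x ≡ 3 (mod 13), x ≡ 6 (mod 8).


m₁ = 13, m₂ = 8, gcd = 1, so CRT applies. M = m₁·m₂ = 104
Let M₁ = M/m₁ = 8, M₂ = M/m₂ = 13
Find y₁ ≡ M₁⁻¹ (mod m₁): 8⁻¹ ≡ 5 (mod 13)
Find y₂ ≡ M₂⁻¹ (mod m₂): 13⁻¹ ≡ 5 (mod 8)
x = a₁·M₁·y₁ + a₂·M₂·y₂ = 3·8·5 + 6·13·5 = 510
Reduce mod 104: x ≡ 94
Check: 94 mod 13 = 3 ✓, 94 mod 8 = 6 ✓

x ≡ 94 (mod 104)


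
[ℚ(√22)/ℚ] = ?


√22 has minimal polynomial x² - 22 (irreducible over ℚ since 22 is squarefree)

[ℚ(√22)/ℚ] = 2


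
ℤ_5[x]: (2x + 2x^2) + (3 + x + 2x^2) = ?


Add coefficients mod 5:
x^0: 0 + 3 = 3 (mod 5)
x^1: 2 + 1 = 3 (mod 5)
x^2: 2 + 2 = 4 (mod 5)
Result: 3 + 3x + 4x^2

f + g = 3 + 3x + 4x^2


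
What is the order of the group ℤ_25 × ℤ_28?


|A × B| = |A| · |B|
|ℤ_25 × ℤ_28| = 25 × 28 = 700

|ℤ_25 × ℤ_28| = 700


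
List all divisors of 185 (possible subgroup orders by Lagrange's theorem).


Lagrange's theorem: |H| divides |G|
|G| = 185
Divisors of 185: 1, 5, 37, 185

Possible subgroup orders: {1, 5, 37, 185}


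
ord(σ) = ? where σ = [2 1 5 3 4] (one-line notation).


Cycle decomposition: (1 2) (3 5 4)
Cycle lengths: 2, 3
Order = lcm(2, 3) = 6

ord(σ) = 6


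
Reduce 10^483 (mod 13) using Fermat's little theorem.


Fermat's little theorem: if p is prime and gcd(a,p)=1, then a^(p-1) ≡ 1 (mod p)
p = 13 is prime, gcd(10,13) = 1
Reduce exponent: 483 mod 12 = 3
So 10^483 ≡ 10^3 (mod 13)
10^3 mod 13 = 12

10^483 ≡ 12 (mod 13)


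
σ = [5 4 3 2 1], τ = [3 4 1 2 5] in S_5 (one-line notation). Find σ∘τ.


σ∘τ: apply τ first, then σ
1 →τ 3 →σ 3
2 →τ 4 →σ 2
3 →τ 1 →σ 5
4 →τ 2 →σ 4
5 →τ 5 →σ 1

σ∘τ = [3 2 5 4 1]


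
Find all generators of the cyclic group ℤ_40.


g generates ℤ_n iff gcd(g,n) = 1
Prime factors of 40: 2, 5
Generators are g ∈ {1,...,39} not divisible by any of these primes.
Generators: {1, 3, 7, 9, 11, 13, 17, 19, 21, 23, 27, 29, 31, 33, 37, 39}
Number of generators = φ(40) = 16

Generators of ℤ_40 = {1, 3, 7, 9, 11, 13, 17, 19, 21, 23, 27, 29, 31, 33, 37, 39}


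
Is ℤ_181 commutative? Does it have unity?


ℤ_181 is a commutative ring with unity 1; 181 is prime, so ℤ_181 is a field (hence an integral domain)
Commutative: Yes
Integral domain: Yes
Has unity: Yes

ℤ_181: Commutative=Yes, Unity=Yes


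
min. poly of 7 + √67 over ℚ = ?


Let α = 7 + √67. Then α - 7 = √67, so (α - 7)² = 67, giving α² - 14α - 18 = 0. Degree 2 and α ∉ ℚ, so this is the minimal polynomial.

Minimal polynomial: x² - 14x - 18


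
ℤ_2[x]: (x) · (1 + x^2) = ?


Expand and collect like terms; reduce coefficients mod 2:
x^0: 0·1 = 0 ≡ 0 (mod 2)
x^1: 0·0 + 1·1 = 1 ≡ 1 (mod 2)
x^2: 0·1 + 1·0 = 0 ≡ 0 (mod 2)
x^3: 1·1 = 1 ≡ 1 (mod 2)
Result: x + x^3

f · g = x + x^3


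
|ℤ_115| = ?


ℤ_n has n elements.

|ℤ_115| = 115


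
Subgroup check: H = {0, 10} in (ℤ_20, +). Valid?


Subgroup test for H = {0, 10} in (ℤ_20, +):
(1) 0 ∈ H? Yes
(2) Closure: for all a,b ∈ H, (a+b) mod 20 ∈ H? Yes
(3) Inverses: for all a ∈ H, -a mod 20 ∈ H? Yes

Yes, H is a subgroup of ℤ_20


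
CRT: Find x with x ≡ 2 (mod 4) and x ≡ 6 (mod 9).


m₁ = 4, m₂ = 9, gcd = 1, so CRT applies. M = m₁·m₂ = 36
Let M₁ = M/m₁ = 9, M₂ = M/m₂ = 4
Find y₁ ≡ M₁⁻¹ (mod m₁): 9⁻¹ ≡ 1 (mod 4)
Find y₂ ≡ M₂⁻¹ (mod m₂): 4⁻¹ ≡ 7 (mod 9)
x = a₁·M₁·y₁ + a₂·M₂·y₂ = 2·9·1 + 6·4·7 = 186
Reduce mod 36: x ≡ 6
Check: 6 mod 4 = 2 ✓, 6 mod 9 = 6 ✓

x ≡ 6 (mod 36)


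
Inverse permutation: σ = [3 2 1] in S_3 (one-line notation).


To find σ⁻¹, swap domain and range:
σ(1) = 3 → σ⁻¹(3) = 1
σ(2) = 2 → σ⁻¹(2) = 2
σ(3) = 1 → σ⁻¹(1) = 3

σ⁻¹ = [3 2 1]


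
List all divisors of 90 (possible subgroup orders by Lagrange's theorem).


Lagrange's theorem: |H| divides |G|
|G| = 90
Divisors of 90: 1, 2, 3, 5, 6, 9, 10, 15, 18, 30, 45, 90

Possible subgroup orders: {1, 2, 3, 5, 6, 9, 10, 15, 18, 30, 45, 90}


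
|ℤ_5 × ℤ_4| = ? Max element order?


|ℤ_5 × ℤ_4| = 5 × 4 = 20
Max element order = lcm(5,4) = 20
Cyclic? Yes (gcd=1)

|ℤ_5×ℤ_4| = 20, max element order = 20


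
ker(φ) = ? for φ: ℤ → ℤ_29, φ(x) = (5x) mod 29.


Kernel = preimage of identity
ker(φ) = {x ∈ ℤ : 5x ≡ 0 (mod 29)}. gcd(5,29) = 1, so 5x ≡ 0 (mod 29) ⟺ x ≡ 0 (mod 29/1 = 29). Hence ker(φ) = 29ℤ

ker(φ) = 29ℤ


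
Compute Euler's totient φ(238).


Factor n: 238 = 2 × 7 × 17
φ(n) = n · ∏(1 - 1/p) over distinct primes p | n
φ(238) = 238 · (1 - 1/2) · (1 - 1/7) · (1 - 1/17) = 96

φ(238) = 96


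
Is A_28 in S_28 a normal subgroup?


H = A_28 in S_28
A_28 has index 2 in S_28, and every subgroup of index 2 is normal

Yes, normal subgroup


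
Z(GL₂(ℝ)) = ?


Z(G) = {g ∈ G | gx = xg for all x ∈ G}
Only scalar multiples of the identity commute with all invertible matrices

Z(GL₂(ℝ)) = {aI : a ∈ ℝ, a ≠ 0}


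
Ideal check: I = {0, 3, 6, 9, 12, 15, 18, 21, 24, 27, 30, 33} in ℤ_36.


Check ideal conditions for I = {0, 3, 6, 9, 12, 15, 18, 21, 24, 27, 30, 33} in ℤ_36:
(1) I is an additive subgroup? Yes
(2) For r ∈ ℤ_36 and a ∈ I: r·a ∈ I? Yes

Yes, I is an ideal of ℤ_36


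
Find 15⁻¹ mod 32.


Use the extended Euclidean algorithm to write 1 = 15·s + 32·t; then s mod 32 is the inverse.
Euclidean algorithm:
  15 = 0·32 + 15
  32 = 2·15 + 2
  15 = 7·2 + 1
  2 = 2·1 + 0
gcd(15,32) = 1
Back-substitution gives: 15·(15) + 32·(-7) = 1
So 15⁻¹ ≡ 15 ≡ 15 (mod 32)
Check: 15 × 15 = 225 ≡ 1 (mod 32) ✓

15⁻¹ ≡ 15 (mod 32)


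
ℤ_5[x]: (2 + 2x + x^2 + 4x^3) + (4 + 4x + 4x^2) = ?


Add coefficients mod 5:
x^0: 2 + 4 = 1 (mod 5)
x^1: 2 + 4 = 1 (mod 5)
x^2: 1 + 4 = 0 (mod 5)
x^3: 4 + 0 = 4 (mod 5)
Result: 1 + x + 4x^3

f + g = 1 + x + 4x^3


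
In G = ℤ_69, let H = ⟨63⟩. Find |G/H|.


|⟨63⟩| = n / gcd(63, 69) = 69 / 3 = 23
H is normal (ℤ_69 is abelian).
|G/H| = |G| / |H| = 69 / 23 = 3

|G/H| = 3


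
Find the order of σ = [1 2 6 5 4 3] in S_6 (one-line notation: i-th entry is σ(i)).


Cycle decomposition: (3 6) (4 5)
Cycle lengths: 2, 2
Order = lcm(2, 2) = 2

ord(σ) = 2


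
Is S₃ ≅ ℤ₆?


Comparing S₃ and ℤ₆:
S₃ is non-abelian, ℤ₆ is abelian

No, S₃ ≇ ℤ₆


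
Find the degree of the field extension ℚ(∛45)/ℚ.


∛45 has minimal polynomial x³ - 45 (irreducible over ℚ since 45 is not a perfect cube)

[ℚ(∛45)/ℚ] = 3


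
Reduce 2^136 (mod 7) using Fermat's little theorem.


Fermat's little theorem: if p is prime and gcd(a,p)=1, then a^(p-1) ≡ 1 (mod p)
p = 7 is prime, gcd(2,7) = 1
Reduce exponent: 136 mod 6 = 4
So 2^136 ≡ 2^4 (mod 7)
2^4 mod 7 = 2

2^136 ≡ 2 (mod 7)


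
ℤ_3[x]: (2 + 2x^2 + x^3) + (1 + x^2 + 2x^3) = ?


Add coefficients mod 3:
x^0: 2 + 1 = 0 (mod 3)
x^1: 0 + 0 = 0 (mod 3)
x^2: 2 + 1 = 0 (mod 3)
x^3: 1 + 2 = 0 (mod 3)
Result: 0

f + g = 0


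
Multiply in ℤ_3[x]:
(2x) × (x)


Expand and collect like terms; reduce coefficients mod 3:
x^0: 0·0 = 0 ≡ 0 (mod 3)
x^1: 0·1 + 2·0 = 0 ≡ 0 (mod 3)
x^2: 2·1 = 2 ≡ 2 (mod 3)
Result: 2x^2

f · g = 2x^2


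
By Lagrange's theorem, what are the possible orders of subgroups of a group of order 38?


Lagrange's theorem: |H| divides |G|
|G| = 38
Divisors of 38: 1, 2, 19, 38

Possible subgroup orders: {1, 2, 19, 38}


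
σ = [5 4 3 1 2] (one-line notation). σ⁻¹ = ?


To find σ⁻¹, swap domain and range:
σ(1) = 5 → σ⁻¹(5) = 1
σ(2) = 4 → σ⁻¹(4) = 2
σ(3) = 3 → σ⁻¹(3) = 3
σ(4) = 1 → σ⁻¹(1) = 4
σ(5) = 2 → σ⁻¹(2) = 5

σ⁻¹ = [4 5 3 2 1]


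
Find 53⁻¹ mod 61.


Use the extended Euclidean algorithm to write 1 = 53·s + 61·t; then s mod 61 is the inverse.
Euclidean algorithm:
  53 = 0·61 + 53
  61 = 1·53 + 8
  53 = 6·8 + 5
  8 = 1·5 + 3
  5 = 1·3 + 2
  3 = 1·2 + 1
  2 = 2·1 + 0
gcd(53,61) = 1
Back-substitution gives: 53·(-23) + 61·(20) = 1
So 53⁻¹ ≡ -23 ≡ 38 (mod 61)
Check: 53 × 38 = 2014 ≡ 1 (mod 61) ✓

53⁻¹ ≡ 38 (mod 61)


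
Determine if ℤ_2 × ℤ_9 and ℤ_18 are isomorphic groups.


Comparing ℤ_2 × ℤ_9 and ℤ_18:
gcd(2,9) = 1, so ℤ_2 × ℤ_9 ≅ ℤ_18 (CRT)

Yes, ℤ_2 × ℤ_9 ≅ ℤ_18


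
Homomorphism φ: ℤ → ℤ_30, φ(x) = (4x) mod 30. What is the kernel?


Kernel = preimage of identity
ker(φ) = {x ∈ ℤ : 4x ≡ 0 (mod 30)}. gcd(4,30) = 2, so 4x ≡ 0 (mod 30) ⟺ x ≡ 0 (mod 30/2 = 15). Hence ker(φ) = 15ℤ

ker(φ) = 15ℤ


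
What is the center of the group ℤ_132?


Z(G) = {g ∈ G | gx = xg for all x ∈ G}
ℤ_132 is abelian, so Z(G) = G

Z(ℤ_132) = ℤ_132


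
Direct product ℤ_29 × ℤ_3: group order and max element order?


|ℤ_29 × ℤ_3| = 29 × 3 = 87
Max element order = lcm(29,3) = 87
Cyclic? Yes (gcd=1)

|ℤ_29×ℤ_3| = 87, max element order = 87


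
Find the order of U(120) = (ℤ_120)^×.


U(n) is the group of units mod n; |U(n)| = φ(n)
|U(120)| = φ(120) = 32

|U(120) = (ℤ_120)^×| = 32


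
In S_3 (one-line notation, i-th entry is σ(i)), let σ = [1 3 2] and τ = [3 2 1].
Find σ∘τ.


σ∘τ: apply τ first, then σ
1 →τ 3 →σ 2
2 →τ 2 →σ 3
3 →τ 1 →σ 1

σ∘τ = [2 3 1]


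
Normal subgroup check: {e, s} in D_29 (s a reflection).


H = {e, s} in D_29 (s a reflection)
r·s·r⁻¹ = sr⁻² ≠ s for n ≥ 3, so {e, s} is not closed under conjugation

No, not a normal subgroup


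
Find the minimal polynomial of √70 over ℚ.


√70 satisfies x² - 70 = 0, irreducible over ℚ since 70 is squarefree

Minimal polynomial: x² - 70


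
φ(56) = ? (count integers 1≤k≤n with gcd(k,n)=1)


Factor n: 56 = 2^3 × 7
φ(n) = n · ∏(1 - 1/p) over distinct primes p | n
φ(56) = 56 · (1 - 1/2) · (1 - 1/7) = 24

φ(56) = 24


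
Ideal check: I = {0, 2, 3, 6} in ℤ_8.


Check ideal conditions for I = {0, 2, 3, 6} in ℤ_8:
(1) I is an additive subgroup? No
(2) For r ∈ ℤ_8 and a ∈ I: r·a ∈ I? No  [counterexample: r=2, a=2, r·a mod 8 = 4 ∉ I]

No, I is not an ideal of ℤ_8


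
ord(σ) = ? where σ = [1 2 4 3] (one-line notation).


Cycle decomposition: (3 4)
Cycle lengths: 2
Order = lcm(2) = 2

ord(σ) = 2


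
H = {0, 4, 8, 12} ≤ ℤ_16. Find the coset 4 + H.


4 + H = {4 + h (mod 16) : h ∈ H}
4+0=4, 4+4=8, 4+8=12, 4+12=0
4 + H = {0, 4, 8, 12} = 0 + H

4 + H = {0, 4, 8, 12}


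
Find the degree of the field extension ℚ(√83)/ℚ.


√83 has minimal polynomial x² - 83 (irreducible over ℚ since 83 is squarefree)

[ℚ(√83)/ℚ] = 2


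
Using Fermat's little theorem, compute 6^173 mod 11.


Fermat's little theorem: if p is prime and gcd(a,p)=1, then a^(p-1) ≡ 1 (mod p)
p = 11 is prime, gcd(6,11) = 1
Reduce exponent: 173 mod 10 = 3
So 6^173 ≡ 6^3 (mod 11)
6^3 mod 11 = 7

6^173 ≡ 7 (mod 11)


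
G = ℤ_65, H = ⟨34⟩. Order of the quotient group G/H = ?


|⟨34⟩| = n / gcd(34, 65) = 65 / 1 = 65
H is normal (ℤ_65 is abelian).
|G/H| = |G| / |H| = 65 / 65 = 1

|G/H| = 1


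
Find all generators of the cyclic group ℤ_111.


g generates ℤ_n iff gcd(g,n) = 1
Prime factors of 111: 3, 37
Generators are g ∈ {1,...,110} not divisible by any of these primes.
Generators: {1, 2, 4, 5, 7, 8, 10, 11, 13, 14, 16, 17, 19, 20, 22, 23, 25, 26, 28, 29, 31, 32, 34, 35, 38, 40, 41, 43, 44, 46, 47, 49, 50, 52, 53, 55, 56, 58, 59, 61, 62, 64, 65, 67, 68, 70, 71, 73, 76, 77, 79, 80, 82, 83, 85, 86, 88, 89, 91, 92, 94, 95, 97, 98, 100, 101, 103, 104, 106, 107, 109, 110}
Number of generators = φ(111) = 72

Generators of ℤ_111 = {1, 2, 4, 5, 7, 8, 10, 11, 13, 14, 16, 17, 19, 20, 22, 23, 25, 26, 28, 29, 31, 32, 34, 35, 38, 40, 41, 43, 44, 46, 47, 49, 50, 52, 53, 55, 56, 58, 59, 61, 62, 64, 65, 67, 68, 70, 71, 73, 76, 77, 79, 80, 82, 83, 85, 86, 88, 89, 91, 92, 94, 95, 97, 98, 100, 101, 103, 104, 106, 107, 109, 110}


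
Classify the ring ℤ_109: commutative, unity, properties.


ℤ_109 is a commutative ring with unity 1; 109 is prime, so ℤ_109 is a field (hence an integral domain)
Commutative: Yes
Integral domain: Yes
Has unity: Yes

ℤ_109: Commutative=Yes, Unity=Yes


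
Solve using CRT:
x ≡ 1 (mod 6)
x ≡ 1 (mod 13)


m₁ = 6, m₂ = 13, gcd = 1, so CRT applies. M = m₁·m₂ = 78
Let M₁ = M/m₁ = 13, M₂ = M/m₂ = 6
Find y₁ ≡ M₁⁻¹ (mod m₁): 13⁻¹ ≡ 1 (mod 6)
Find y₂ ≡ M₂⁻¹ (mod m₂): 6⁻¹ ≡ 11 (mod 13)
x = a₁·M₁·y₁ + a₂·M₂·y₂ = 1·13·1 + 1·6·11 = 79
Reduce mod 78: x ≡ 1
Check: 1 mod 6 = 1 ✓, 1 mod 13 = 1 ✓

x ≡ 1 (mod 78)


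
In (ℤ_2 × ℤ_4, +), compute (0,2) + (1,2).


Operation: componentwise addition mod (2, 4)
(0,2) + (1,2) = ((a₁+b₁) mod 2, (a₂+b₂) mod 4) with a = (0,2), b = (1,2)

(0,2) + (1,2) = (1,0)


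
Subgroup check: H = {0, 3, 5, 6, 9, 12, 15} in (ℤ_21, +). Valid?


Subgroup test for H = {0, 3, 5, 6, 9, 12, 15} in (ℤ_21, +):
(1) 0 ∈ H? Yes
(2) Closure: for all a,b ∈ H, (a+b) mod 21 ∈ H? No  [counterexample: 3 + 5 = 8 ∉ H]
(3) Inverses: for all a ∈ H, -a mod 21 ∈ H? No

No, H is not a subgroup of ℤ_21


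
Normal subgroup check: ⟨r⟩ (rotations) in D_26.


H = ⟨r⟩ (rotations) in D_26
The rotation subgroup ⟨r⟩ has index 2 in D_26, so it is normal

Yes, normal subgroup


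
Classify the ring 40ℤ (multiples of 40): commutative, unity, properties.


40ℤ is a commutative ring under +,× but has no multiplicative identity (1 ∉ 40ℤ); it has no zero divisors, but without unity it is not an integral domain
Commutative: Yes
Integral domain: No
Has unity: No

40ℤ (multiples of 40): Commutative=Yes, Unity=No


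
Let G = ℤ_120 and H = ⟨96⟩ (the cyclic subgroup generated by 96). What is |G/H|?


|⟨96⟩| = n / gcd(96, 120) = 120 / 24 = 5
H is normal (ℤ_120 is abelian).
|G/H| = |G| / |H| = 120 / 5 = 24

|G/H| = 24


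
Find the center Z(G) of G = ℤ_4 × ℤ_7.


Z(G) = {g ∈ G | gx = xg for all x ∈ G}
Direct product of abelian groups is abelian, so Z(G) = G

Z(ℤ_4 × ℤ_7) = ℤ_4 × ℤ_7


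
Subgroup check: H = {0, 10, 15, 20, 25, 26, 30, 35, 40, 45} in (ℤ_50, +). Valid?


Subgroup test for H = {0, 10, 15, 20, 25, 26, 30, 35, 40, 45} in (ℤ_50, +):
(1) 0 ∈ H? Yes
(2) Closure: for all a,b ∈ H, (a+b) mod 50 ∈ H? No  [counterexample: 10 + 26 = 36 ∉ H]
(3) Inverses: for all a ∈ H, -a mod 50 ∈ H? No

No, H is not a subgroup of ℤ_50


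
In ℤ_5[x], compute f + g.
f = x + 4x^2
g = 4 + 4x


Add coefficients mod 5:
x^0: 0 + 4 = 4 (mod 5)
x^1: 1 + 4 = 0 (mod 5)
x^2: 4 + 0 = 4 (mod 5)
Result: 4 + 4x^2

f + g = 4 + 4x^2


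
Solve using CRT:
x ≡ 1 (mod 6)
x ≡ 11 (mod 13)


m₁ = 6, m₂ = 13, gcd = 1, so CRT applies. M = m₁·m₂ = 78
Let M₁ = M/m₁ = 13, M₂ = M/m₂ = 6
Find y₁ ≡ M₁⁻¹ (mod m₁): 13⁻¹ ≡ 1 (mod 6)
Find y₂ ≡ M₂⁻¹ (mod m₂): 6⁻¹ ≡ 11 (mod 13)
x = a₁·M₁·y₁ + a₂·M₂·y₂ = 1·13·1 + 11·6·11 = 739
Reduce mod 78: x ≡ 37
Check: 37 mod 6 = 1 ✓, 37 mod 13 = 11 ✓

x ≡ 37 (mod 78)


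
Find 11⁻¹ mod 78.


Use the extended Euclidean algorithm to write 1 = 11·s + 78·t; then s mod 78 is the inverse.
Euclidean algorithm:
  11 = 0·78 + 11
  78 = 7·11 + 1
  11 = 11·1 + 0
gcd(11,78) = 1
Back-substitution gives: 11·(-7) + 78·(1) = 1
So 11⁻¹ ≡ -7 ≡ 71 (mod 78)
Check: 11 × 71 = 781 ≡ 1 (mod 78) ✓

11⁻¹ ≡ 71 (mod 78)


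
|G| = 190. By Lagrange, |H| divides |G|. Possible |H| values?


Lagrange's theorem: |H| divides |G|
|G| = 190
Divisors of 190: 1, 2, 5, 10, 19, 38, 95, 190

Possible subgroup orders: {1, 2, 5, 10, 19, 38, 95, 190}


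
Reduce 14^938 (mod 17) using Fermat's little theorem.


Fermat's little theorem: if p is prime and gcd(a,p)=1, then a^(p-1) ≡ 1 (mod p)
p = 17 is prime, gcd(14,17) = 1
Reduce exponent: 938 mod 16 = 10
So 14^938 ≡ 14^10 (mod 17)
14^10 mod 17 = 8

14^938 ≡ 8 (mod 17)


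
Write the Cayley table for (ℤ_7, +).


Elements: {0, 1, 2, 3, 4, 5, 6}
Operation: addition mod 7
Entry (a, b) = (a + b) mod 7

Cayley table:
  | 0 | 1 | 2 | 3 | 4 | 5 | 6
0 | 0 | 1 | 2 | 3 | 4 | 5 | 6
1 | 1 | 2 | 3 | 4 | 5 | 6 | 0
2 | 2 | 3 | 4 | 5 | 6 | 0 | 1
3 | 3 | 4 | 5 | 6 | 0 | 1 | 2
4 | 4 | 5 | 6 | 0 | 1 | 2 | 3
5 | 5 | 6 | 0 | 1 | 2 | 3 | 4
6 | 6 | 0 | 1 | 2 | 3 | 4 | 5


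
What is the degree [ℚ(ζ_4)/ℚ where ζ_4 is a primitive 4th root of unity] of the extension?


[ℚ(ζ_n):ℚ] = deg Φ_n(x) = φ(n). Here φ(4) = 2

[ℚ(ζ_4)/ℚ where ζ_4 is a primitive 4th root of unity] = 2


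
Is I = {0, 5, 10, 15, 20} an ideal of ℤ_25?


Check ideal conditions for I = {0, 5, 10, 15, 20} in ℤ_25:
(1) I is an additive subgroup? Yes
(2) For r ∈ ℤ_25 and a ∈ I: r·a ∈ I? Yes

Yes, I is an ideal of ℤ_25


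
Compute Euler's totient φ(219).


Factor n: 219 = 3 × 73
φ(n) = n · ∏(1 - 1/p) over distinct primes p | n
φ(219) = 219 · (1 - 1/3) · (1 - 1/73) = 144

φ(219) = 144


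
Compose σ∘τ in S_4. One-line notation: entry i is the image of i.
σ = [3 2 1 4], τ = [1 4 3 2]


σ∘τ: apply τ first, then σ
1 →τ 1 →σ 3
2 →τ 4 →σ 4
3 →τ 3 →σ 1
4 →τ 2 →σ 2

σ∘τ = [3 4 1 2]


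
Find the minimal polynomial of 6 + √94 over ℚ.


Let α = 6 + √94. Then α - 6 = √94, so (α - 6)² = 94, giving α² - 12α - 58 = 0. Degree 2 and α ∉ ℚ, so this is the minimal polynomial.

Minimal polynomial: x² - 12x - 58


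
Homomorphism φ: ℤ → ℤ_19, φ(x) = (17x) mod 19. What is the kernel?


Kernel = preimage of identity
ker(φ) = {x ∈ ℤ : 17x ≡ 0 (mod 19)}. gcd(17,19) = 1, so 17x ≡ 0 (mod 19) ⟺ x ≡ 0 (mod 19/1 = 19). Hence ker(φ) = 19ℤ

ker(φ) = 19ℤ


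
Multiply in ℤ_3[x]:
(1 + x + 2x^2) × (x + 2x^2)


Expand and collect like terms; reduce coefficients mod 3:
x^0: 1·0 = 0 ≡ 0 (mod 3)
x^1: 1·1 + 1·0 = 1 ≡ 1 (mod 3)
x^2: 1·2 + 1·1 + 2·0 = 3 ≡ 0 (mod 3)
x^3: 1·2 + 2·1 = 4 ≡ 1 (mod 3)
x^4: 2·2 = 4 ≡ 1 (mod 3)
Result: x + x^3 + x^4

f · g = x + x^3 + x^4


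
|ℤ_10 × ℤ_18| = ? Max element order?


|ℤ_10 × ℤ_18| = 10 × 18 = 180
Max element order = lcm(10,18) = 90
Cyclic? No (gcd=2)

|ℤ_10×ℤ_18| = 180, max element order = 90


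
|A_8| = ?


|A_n| = n!/2 (even permutations)
|A_8| = 8!/2 = 40320/2 = 20160

|A_8| = 20160


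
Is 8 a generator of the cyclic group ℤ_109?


g generates ℤ_n iff gcd(g, n) = 1
gcd(8, 109) = 1
Since gcd = 1, 8 is a generator.

Yes, 8 generates ℤ_109


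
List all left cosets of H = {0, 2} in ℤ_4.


H = {0, 2}, |H| = 2
Number of cosets = |G|/|H| = 4/2 = 2
0 + H = {0, 2}
1 + H = {1, 3}

Cosets: 0+H={0,2}; 1+H={1,3}


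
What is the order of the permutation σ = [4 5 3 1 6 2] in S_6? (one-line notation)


Cycle decomposition: (1 4) (2 5 6)
Cycle lengths: 2, 3
Order = lcm(2, 3) = 6

ord(σ) = 6


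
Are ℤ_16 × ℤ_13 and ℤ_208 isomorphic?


Comparing ℤ_16 × ℤ_13 and ℤ_208:
gcd(16,13) = 1, so ℤ_16 × ℤ_13 ≅ ℤ_208 (CRT)

Yes, ℤ_16 × ℤ_13 ≅ ℤ_208


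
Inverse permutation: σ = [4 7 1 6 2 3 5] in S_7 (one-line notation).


To find σ⁻¹, swap domain and range:
σ(1) = 4 → σ⁻¹(4) = 1
σ(2) = 7 → σ⁻¹(7) = 2
σ(3) = 1 → σ⁻¹(1) = 3
σ(4) = 6 → σ⁻¹(6) = 4
σ(5) = 2 → σ⁻¹(2) = 5
σ(6) = 3 → σ⁻¹(3) = 6
σ(7) = 5 → σ⁻¹(5) = 7

σ⁻¹ = [3 5 6 1 7 4 2]


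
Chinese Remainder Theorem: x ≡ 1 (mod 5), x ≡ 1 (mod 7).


m₁ = 5, m₂ = 7, gcd = 1, so CRT applies. M = m₁·m₂ = 35
Let M₁ = M/m₁ = 7, M₂ = M/m₂ = 5
Find y₁ ≡ M₁⁻¹ (mod m₁): 7⁻¹ ≡ 3 (mod 5)
Find y₂ ≡ M₂⁻¹ (mod m₂): 5⁻¹ ≡ 3 (mod 7)
x = a₁·M₁·y₁ + a₂·M₂·y₂ = 1·7·3 + 1·5·3 = 36
Reduce mod 35: x ≡ 1
Check: 1 mod 5 = 1 ✓, 1 mod 7 = 1 ✓

x ≡ 1 (mod 35)


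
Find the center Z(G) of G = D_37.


Z(G) = {g ∈ G | gx = xg for all x ∈ G}
For odd n, Z(D_n) = {e}: no nontrivial rotation commutes with all reflections

Z(D_37) = {e}


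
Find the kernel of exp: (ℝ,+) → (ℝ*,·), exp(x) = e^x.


Kernel = preimage of identity
ker(exp) = {x ∈ ℝ | e^x = 1} = {0}

ker(exp) = {0}


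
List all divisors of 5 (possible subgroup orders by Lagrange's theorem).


Lagrange's theorem: |H| divides |G|
|G| = 5
Divisors of 5: 1, 5

Possible subgroup orders: {1, 5}


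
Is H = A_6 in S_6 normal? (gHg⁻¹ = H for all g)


H = A_6 in S_6
A_6 has index 2 in S_6, and every subgroup of index 2 is normal

Yes, normal subgroup


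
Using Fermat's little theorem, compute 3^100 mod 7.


Fermat's little theorem: if p is prime and gcd(a,p)=1, then a^(p-1) ≡ 1 (mod p)
p = 7 is prime, gcd(3,7) = 1
Reduce exponent: 100 mod 6 = 4
So 3^100 ≡ 3^4 (mod 7)
3^4 mod 7 = 4

3^100 ≡ 4 (mod 7)


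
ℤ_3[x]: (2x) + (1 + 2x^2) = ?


Add coefficients mod 3:
x^0: 0 + 1 = 1 (mod 3)
x^1: 2 + 0 = 2 (mod 3)
x^2: 0 + 2 = 2 (mod 3)
Result: 1 + 2x + 2x^2

f + g = 1 + 2x + 2x^2


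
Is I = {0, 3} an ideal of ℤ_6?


Check ideal conditions for I = {0, 3} in ℤ_6:
(1) I is an additive subgroup? Yes
(2) For r ∈ ℤ_6 and a ∈ I: r·a ∈ I? Yes

Yes, I is an ideal of ℤ_6


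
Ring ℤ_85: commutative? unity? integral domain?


ℤ_85 is a commutative ring with unity 1; 85 = 5×17 is composite, so 5·17 ≡ 0 gives zero divisors (not an integral domain)
Commutative: Yes
Integral domain: No
Has unity: Yes

ℤ_85: Commutative=Yes, Unity=Yes


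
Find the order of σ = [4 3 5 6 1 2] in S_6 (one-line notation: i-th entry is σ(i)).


Cycle decomposition: (1 4 6 2 3 5)
Cycle lengths: 6
Order = lcm(6) = 6

ord(σ) = 6


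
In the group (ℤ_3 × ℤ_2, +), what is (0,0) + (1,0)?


Operation: componentwise addition mod (3, 2)
(0,0) + (1,0) = ((a₁+b₁) mod 3, (a₂+b₂) mod 2) with a = (0,0), b = (1,0)

(0,0) + (1,0) = (1,0)


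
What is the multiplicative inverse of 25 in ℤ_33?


Use the extended Euclidean algorithm to write 1 = 25·s + 33·t; then s mod 33 is the inverse.
Euclidean algorithm:
  25 = 0·33 + 25
  33 = 1·25 + 8
  25 = 3·8 + 1
  8 = 8·1 + 0
gcd(25,33) = 1
Back-substitution gives: 25·(4) + 33·(-3) = 1
So 25⁻¹ ≡ 4 ≡ 4 (mod 33)
Check: 25 × 4 = 100 ≡ 1 (mod 33) ✓

25⁻¹ ≡ 4 (mod 33)


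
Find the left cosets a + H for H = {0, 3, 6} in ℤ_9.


H = {0, 3, 6}, |H| = 3
Number of cosets = |G|/|H| = 9/3 = 3
0 + H = {0, 3, 6}
1 + H = {1, 4, 7}
2 + H = {2, 5, 8}

Cosets: 0+H={0,3,6}; 1+H={1,4,7}; 2+H={2,5,8}


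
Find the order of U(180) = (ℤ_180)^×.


U(n) is the group of units mod n; |U(n)| = φ(n)
|U(180)| = φ(180) = 48

|U(180) = (ℤ_180)^×| = 48


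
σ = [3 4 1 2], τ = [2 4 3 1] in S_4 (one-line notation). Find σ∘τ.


σ∘τ: apply τ first, then σ
1 →τ 2 →σ 4
2 →τ 4 →σ 2
3 →τ 3 →σ 1
4 →τ 1 →σ 3

σ∘τ = [4 2 1 3]


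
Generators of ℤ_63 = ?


g generates ℤ_n iff gcd(g,n) = 1
Prime factors of 63: 3, 7
Generators are g ∈ {1,...,62} not divisible by any of these primes.
Generators: {1, 2, 4, 5, 8, 10, 11, 13, 16, 17, 19, 20, 22, 23, 25, 26, 29, 31, 32, 34, 37, 38, 40, 41, 43, 44, 46, 47, 50, 52, 53, 55, 58, 59, 61, 62}
Number of generators = φ(63) = 36

Generators of ℤ_63 = {1, 2, 4, 5, 8, 10, 11, 13, 16, 17, 19, 20, 22, 23, 25, 26, 29, 31, 32, 34, 37, 38, 40, 41, 43, 44, 46, 47, 50, 52, 53, 55, 58, 59, 61, 62}


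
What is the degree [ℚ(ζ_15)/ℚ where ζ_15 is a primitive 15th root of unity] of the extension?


[ℚ(ζ_n):ℚ] = deg Φ_n(x) = φ(n). Here φ(15) = 8

[ℚ(ζ_15)/ℚ where ζ_15 is a primitive 15th root of unity] = 8


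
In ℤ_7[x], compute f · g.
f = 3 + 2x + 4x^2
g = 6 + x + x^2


Expand and collect like terms; reduce coefficients mod 7:
x^0: 3·6 = 18 ≡ 4 (mod 7)
x^1: 3·1 + 2·6 = 15 ≡ 1 (mod 7)
x^2: 3·1 + 2·1 + 4·6 = 29 ≡ 1 (mod 7)
x^3: 2·1 + 4·1 = 6 ≡ 6 (mod 7)
x^4: 4·1 = 4 ≡ 4 (mod 7)
Result: 4 + x + x^2 + 6x^3 + 4x^4

f · g = 4 + x + x^2 + 6x^3 + 4x^4


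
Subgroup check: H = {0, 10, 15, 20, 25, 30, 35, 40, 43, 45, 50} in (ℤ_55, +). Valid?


Subgroup test for H = {0, 10, 15, 20, 25, 30, 35, 40, 43, 45, 50} in (ℤ_55, +):
(1) 0 ∈ H? Yes
(2) Closure: for all a,b ∈ H, (a+b) mod 55 ∈ H? No  [counterexample: 10 + 43 = 53 ∉ H]
(3) Inverses: for all a ∈ H, -a mod 55 ∈ H? No

No, H is not a subgroup of ℤ_55


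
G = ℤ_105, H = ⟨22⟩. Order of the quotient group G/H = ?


|⟨22⟩| = n / gcd(22, 105) = 105 / 1 = 105
H is normal (ℤ_105 is abelian).
|G/H| = |G| / |H| = 105 / 105 = 1

|G/H| = 1


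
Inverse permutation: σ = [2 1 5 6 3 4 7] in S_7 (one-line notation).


To find σ⁻¹, swap domain and range:
σ(1) = 2 → σ⁻¹(2) = 1
σ(2) = 1 → σ⁻¹(1) = 2
σ(3) = 5 → σ⁻¹(5) = 3
σ(4) = 6 → σ⁻¹(6) = 4
σ(5) = 3 → σ⁻¹(3) = 5
σ(6) = 4 → σ⁻¹(4) = 6
σ(7) = 7 → σ⁻¹(7) = 7

σ⁻¹ = [2 1 5 6 3 4 7]


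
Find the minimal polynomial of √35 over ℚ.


√35 satisfies x² - 35 = 0, irreducible over ℚ since 35 is squarefree

Minimal polynomial: x² - 35


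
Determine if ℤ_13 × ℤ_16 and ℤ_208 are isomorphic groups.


Comparing ℤ_13 × ℤ_16 and ℤ_208:
gcd(13,16) = 1, so ℤ_13 × ℤ_16 ≅ ℤ_208 (CRT)

Yes, ℤ_13 × ℤ_16 ≅ ℤ_208
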